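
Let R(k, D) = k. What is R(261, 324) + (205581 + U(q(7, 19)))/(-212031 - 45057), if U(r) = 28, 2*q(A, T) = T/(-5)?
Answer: 66894359/257088 ≈ 260.20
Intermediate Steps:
q(A, T) = -T/10 (q(A, T) = (T/(-5))/2 = (T*(-⅕))/2 = (-T/5)/2 = -T/10)
R(261, 324) + (205581 + U(q(7, 19)))/(-212031 - 45057) = 261 + (205581 + 28)/(-212031 - 45057) = 261 + 205609/(-257088) = 261 + 205609*(-1/257088) = 261 - 205609/257088 = 66894359/257088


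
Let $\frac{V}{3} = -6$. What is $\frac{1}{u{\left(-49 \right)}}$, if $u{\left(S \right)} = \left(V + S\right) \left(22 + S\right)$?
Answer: $\frac{1}{1809} \approx 0.00055279$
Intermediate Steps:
$V = -18$ ($V = 3 \left(-6\right) = -18$)
$u{\left(S \right)} = \left(-18 + S\right) \left(22 + S\right)$
$\frac{1}{u{\left(-49 \right)}} = \frac{1}{-396 + \left(-49\right)^{2} + 4 \left(-49\right)} = \frac{1}{-396 + 2401 - 196} = \frac{1}{1809}$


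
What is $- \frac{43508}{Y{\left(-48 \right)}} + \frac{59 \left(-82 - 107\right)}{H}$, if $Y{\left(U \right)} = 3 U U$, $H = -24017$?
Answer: $- \frac{34566283}{5928768} \approx -5.8303$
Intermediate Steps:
$Y{\left(U \right)} = 3 U^{2}$
$- \frac{43508}{Y{\left(-48 \right)}} + \frac{59 \left(-82 - 107\right)}{H} = - \frac{43508}{3 \left(-48\right)^{2}} + \frac{59 \left(-82 - 107\right)}{-24017} = - \frac{43508}{3 \cdot 2304} + 59 \left(-189\right) \left(- \frac{1}{24017}\right) = - \frac{43508}{6912} - - \frac{1593}{3431} = \left(-43508\right) \frac{1}{6912} + \frac{1593}{3431} = - \frac{10877}{1728} + \frac{1593}{3431} = - \frac{34566283}{5928768}$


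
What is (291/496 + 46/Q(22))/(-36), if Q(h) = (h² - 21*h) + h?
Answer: -8905/196416 ≈ -0.045337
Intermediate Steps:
Q(h) = h² - 20*h
(291/496 + 46/Q(22))/(-36) = (291/496 + 46/((22*(-20 + 22))))/(-36) = (291*(1/496) + 46/((22*2)))*(-1/36) = (291/496 + 46/44)*(-1/36) = (291/496 + 46*(1/44))*(-1/36) = (291/496 + 23/22)*(-1/36) = (8905/5456)*(-1/36) = -8905/196416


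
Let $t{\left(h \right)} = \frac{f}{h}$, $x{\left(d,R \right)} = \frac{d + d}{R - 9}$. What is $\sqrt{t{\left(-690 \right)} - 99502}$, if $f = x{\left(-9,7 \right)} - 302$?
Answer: $\frac{i \sqrt{47372700030}}{690} \approx 315.44 i$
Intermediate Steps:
$x{\left(d,R \right)} = \frac{2 d}{-9 + R}$
$f = -293$ ($f = 2 \left(-9\right) \frac{1}{-9 + 7} - 302 = 2 \left(-9\right) \frac{1}{-2} - 302 = 2 \left(-9\right) \left(- \frac{1}{2}\right) - 302 = 9 - 302 = -293$)
$t{\left(h \right)} = - \frac{293}{h}$
$\sqrt{t{\left(-690 \right)} - 99502} = \sqrt{- \frac{293}{-690} - 99502} = \sqrt{\left(-293\right) \left(- \frac{1}{690}\right) - 99502} = \sqrt{\frac{293}{690} - 99502} = \sqrt{- \frac{68656087}{690}} = \frac{i \sqrt{47372700030}}{690}$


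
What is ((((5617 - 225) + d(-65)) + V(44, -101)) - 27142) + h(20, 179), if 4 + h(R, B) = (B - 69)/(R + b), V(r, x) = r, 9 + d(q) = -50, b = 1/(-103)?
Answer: -44811041/2059 ≈ -21764.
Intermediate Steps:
b = -1/103 ≈ -0.0097087
d(q) = -59 (d(q) = -9 - 50 = -59)
h(R, B) = -4 + (-69 + B)/(-1/103 + R) (h(R, B) = -4 + (B - 69)/(R - 1/103) = -4 + (-69 + B)/(-1/103 + R))
((((5617 - 225) + d(-65)) + V(44, -101)) - 27142) + h(20, 179) = ((((5617 - 225) - 59) + 44) - 27142) + (-7103 - 412*20 + 103*179)/(-1 + 103*20) = (((5392 - 59) + 44) - 27142) + (-7103 - 8240 + 18437)/(-1 + 2060) = ((5333 + 44) - 27142) + 3094/2059 = (5377 - 27142) + (1/2059)*3094 = -21765 + 3094/2059 = -44811041/2059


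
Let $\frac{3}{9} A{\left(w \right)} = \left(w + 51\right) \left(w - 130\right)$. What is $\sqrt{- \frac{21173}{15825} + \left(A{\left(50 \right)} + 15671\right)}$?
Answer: $\frac{i \sqrt{85851003534}}{3165} \approx 92.576 i$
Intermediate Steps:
$A{\left(w \right)} = 3 \left(-130 + w\right) \left(51 + w\right)$ ($A{\left(w \right)} = 3 \left(w + 51\right) \left(w - 130\right) = 3 \left(51 + w\right) \left(-130 + w\right) = 3 \left(-130 + w\right) \left(51 + w\right)$)
$\sqrt{- \frac{21173}{15825} + \left(A{\left(50 \right)} + 15671\right)} = \sqrt{- \frac{21173}{15825} + \left(\left(-19890 - 11850 + 3 \cdot 50^{2}\right) + 15671\right)} = \sqrt{\left(-21173\right) \frac{1}{15825} + \left(\left(-19890 - 11850 + 3 \cdot 2500\right) + 15671\right)} = \sqrt{- \frac{21173}{15825} + \left(\left(-19890 - 11850 + 7500\right) + 15671\right)} = \sqrt{- \frac{21173}{15825} + \left(-24240 + 15671\right)} = \sqrt{- \frac{21173}{15825} - 8569} = \sqrt{- \frac{135625598}{15825}} = \frac{i \sqrt{85851003534}}{3165}$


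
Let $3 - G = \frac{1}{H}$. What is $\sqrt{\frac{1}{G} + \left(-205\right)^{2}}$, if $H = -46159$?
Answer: $\frac{\sqrt{805884368246102}}{138478} \approx 205.0$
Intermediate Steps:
$G = \frac{138478}{46159}$ ($G = 3 - \frac{1}{-46159} = 3 - - \frac{1}{46159} = 3 + \frac{1}{46159} = \frac{138478}{46159} \approx 3.0$)
$\sqrt{\frac{1}{G} + \left(-205\right)^{2}} = \sqrt{\frac{1}{\frac{138478}{46159}} + \left(-205\right)^{2}} = \sqrt{\frac{46159}{138478} + 42025} = \sqrt{\frac{5819584109}{138478}} = \frac{\sqrt{805884368246102}}{138478}$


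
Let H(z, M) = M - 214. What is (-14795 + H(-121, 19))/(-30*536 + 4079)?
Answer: 14990/12001 ≈ 1.2491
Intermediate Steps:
H(z, M) = -214 + M
(-14795 + H(-121, 19))/(-30*536 + 4079) = (-14795 + (-214 + 19))/(-30*536 + 4079) = (-14795 - 195)/(-16080 + 4079) = -14990/(-12001) = -14990*(-1/12001) = 14990/12001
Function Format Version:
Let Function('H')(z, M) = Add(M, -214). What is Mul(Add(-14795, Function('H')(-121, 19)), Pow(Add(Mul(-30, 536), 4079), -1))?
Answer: Rational(14990, 12001) ≈ 1.2491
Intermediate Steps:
Function('H')(z, M) = Add(-214, M)
Mul(Add(-14795, Function('H')(-121, 19)), Pow(Add(Mul(-30, 536), 4079), -1)) = Mul(Add(-14795, Add(-214, 19)), Pow(Add(Mul(-30, 536), 4079), -1)) = Mul(Add(-14795, -195), Pow(Add(-16080, 4079), -1)) = Mul(-14990, Pow(-12001, -1)) = Mul(-14990, Rational(-1, 12001)) = Rational(14990, 12001)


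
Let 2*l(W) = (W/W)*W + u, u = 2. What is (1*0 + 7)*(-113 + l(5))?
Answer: -1533/2 ≈ -766.50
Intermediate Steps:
l(W) = 1 + W/2 (l(W) = ((W/W)*W + 2)/2 = (1*W + 2)/2 = (W + 2)/2 = (2 + W)/2 = 1 + W/2)
(1*0 + 7)*(-113 + l(5)) = (1*0 + 7)*(-113 + (1 + (½)*5)) = (0 + 7)*(-113 + (1 + 5/2)) = 7*(-113 + 7/2) = 7*(-219/2) = -1533/2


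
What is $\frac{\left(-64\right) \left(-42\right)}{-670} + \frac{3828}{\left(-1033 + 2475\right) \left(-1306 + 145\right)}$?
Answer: $- \frac{375226018}{93474045} \approx -4.0142$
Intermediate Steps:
$\frac{\left(-64\right) \left(-42\right)}{-670} + \frac{3828}{\left(-1033 + 2475\right) \left(-1306 + 145\right)} = 2688 \left(- \frac{1}{670}\right) + \frac{3828}{1442 \left(-1161\right)} = - \frac{1344}{335} + \frac{3828}{-1674162} = - \frac{1344}{335} + 3828 \left(- \frac{1}{1674162}\right) = - \frac{1344}{335} - \frac{638}{279027} = - \frac{375226018}{93474045}$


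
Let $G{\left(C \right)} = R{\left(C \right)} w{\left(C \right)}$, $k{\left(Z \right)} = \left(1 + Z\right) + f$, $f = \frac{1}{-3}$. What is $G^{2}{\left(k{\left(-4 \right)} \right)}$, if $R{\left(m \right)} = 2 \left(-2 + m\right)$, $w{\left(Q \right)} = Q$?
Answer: $\frac{102400}{81} \approx 1264.2$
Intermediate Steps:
$f = - \frac{1}{3} \approx -0.33333$
$R{\left(m \right)} = -4 + 2 m$
$k{\left(Z \right)} = \frac{2}{3} + Z$ ($k{\left(Z \right)} = \left(1 + Z\right) - \frac{1}{3} = \frac{2}{3} + Z$)
$G{\left(C \right)} = C \left(-4 + 2 C\right)$ ($G{\left(C \right)} = \left(-4 + 2 C\right) C = C \left(-4 + 2 C\right)$)
$G^{2}{\left(k{\left(-4 \right)} \right)} = \left(2 \left(\frac{2}{3} - 4\right) \left(-2 + \left(\frac{2}{3} - 4\right)\right)\right)^{2} = \left(2 \left(- \frac{10}{3}\right) \left(-2 - \frac{10}{3}\right)\right)^{2} = \left(2 \left(- \frac{10}{3}\right) \left(- \frac{16}{3}\right)\right)^{2} = \left(\frac{320}{9}\right)^{2} = \frac{102400}{81}$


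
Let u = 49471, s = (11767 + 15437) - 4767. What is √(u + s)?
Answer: 2*√17977 ≈ 268.16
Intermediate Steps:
s = 22437 (s = 27204 - 4767 = 22437)
√(u + s) = √(49471 + 22437) = √71908 = 2*√17977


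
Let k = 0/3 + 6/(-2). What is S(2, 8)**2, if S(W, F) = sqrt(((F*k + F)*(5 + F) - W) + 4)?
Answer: -206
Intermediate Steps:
k = -3 (k = 0*(1/3) + 6*(-1/2) = 0 - 3 = -3)
S(W, F) = sqrt(4 - W - 2*F*(5 + F)) (S(W, F) = sqrt(((F*(-3) + F)*(5 + F) - W) + 4) = sqrt(((-3*F + F)*(5 + F) - W) + 4) = sqrt(((-2*F)*(5 + F) - W) + 4) = sqrt((-2*F*(5 + F) - W) + 4) = sqrt((-W - 2*F*(5 + F)) + 4) = sqrt(4 - W - 2*F*(5 + F)))
S(2, 8)**2 = (sqrt(4 - 1*2 - 10*8 - 2*8**2))**2 = (sqrt(4 - 2 - 80 - 2*64))**2 = (sqrt(4 - 2 - 80 - 128))**2 = (sqrt(-206))**2 = (I*sqrt(206))**2 = -206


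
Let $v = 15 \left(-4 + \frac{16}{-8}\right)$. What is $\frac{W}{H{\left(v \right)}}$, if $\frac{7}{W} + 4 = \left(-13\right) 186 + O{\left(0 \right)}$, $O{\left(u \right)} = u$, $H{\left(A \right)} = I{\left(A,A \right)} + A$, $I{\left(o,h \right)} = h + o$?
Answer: $\frac{1}{93420} \approx 1.0704 \cdot 10^{-5}$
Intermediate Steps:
$v = -90$ ($v = 15 \left(-4 + 16 \left(- \frac{1}{8}\right)\right) = 15 \left(-4 - 2\right) = 15 \left(-6\right) = -90$)
$H{\left(A \right)} = 3 A$ ($H{\left(A \right)} = \left(A + A\right) + A = 2 A + A = 3 A$)
$W = - \frac{1}{346}$ ($W = \frac{7}{-4 + \left(\left(-13\right) 186 + 0\right)} = \frac{7}{-4 + \left(-2418 + 0\right)} = \frac{7}{-4 - 2418} = \frac{7}{-2422} = 7 \left(- \frac{1}{2422}\right) = - \frac{1}{346} \approx -0.0028902$)
$\frac{W}{H{\left(v \right)}} = - \frac{1}{346 \cdot 3 \left(-90\right)} = - \frac{1}{346 \left(-270\right)} = \left(- \frac{1}{346}\right) \left(- \frac{1}{270}\right) = \frac{1}{93420}$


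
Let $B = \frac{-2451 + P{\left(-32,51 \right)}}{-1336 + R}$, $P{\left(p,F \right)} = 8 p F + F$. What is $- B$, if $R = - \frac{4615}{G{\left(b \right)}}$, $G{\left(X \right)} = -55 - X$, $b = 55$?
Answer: $- \frac{48576}{4067} \approx -11.944$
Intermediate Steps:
$P{\left(p,F \right)} = F + 8 F p$ ($P{\left(p,F \right)} = 8 F p + F = F + 8 F p$)
$R = \frac{923}{22}$ ($R = - \frac{4615}{-55 - 55} = - \frac{4615}{-110} = \left(-4615\right) \left(- \frac{1}{110}\right) = \frac{923}{22} \approx 41.955$)
$B = \frac{48576}{4067}$ ($B = \frac{-2451 + 51 \left(1 + 8 \left(-32\right)\right)}{-1336 + \frac{923}{22}} = \frac{-2451 + 51 \left(1 - 256\right)}{- \frac{28469}{22}} = \left(-2451 + 51 \left(-255\right)\right) \left(- \frac{22}{28469}\right) = \left(-2451 - 13005\right) \left(- \frac{22}{28469}\right) = \left(-15456\right) \left(- \frac{22}{28469}\right) = \frac{48576}{4067} \approx 11.944$)
$- B = \left(-1\right) \frac{48576}{4067} = - \frac{48576}{4067}$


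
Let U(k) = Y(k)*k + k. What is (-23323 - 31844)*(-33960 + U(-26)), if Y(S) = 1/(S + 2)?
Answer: 7499383591/4 ≈ 1.8748e+9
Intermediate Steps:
Y(S) = 1/(2 + S)
U(k) = k + k/(2 + k) (U(k) = k/(2 + k) + k = k + k/(2 + k))
(-23323 - 31844)*(-33960 + U(-26)) = (-23323 - 31844)*(-33960 - 26*(3 - 26)/(2 - 26)) = -55167*(-33960 - 26*(-23)/(-24)) = -55167*(-33960 - 26*(-1/24)*(-23)) = -55167*(-33960 - 299/12) = -55167*(-407819/12) = 7499383591/4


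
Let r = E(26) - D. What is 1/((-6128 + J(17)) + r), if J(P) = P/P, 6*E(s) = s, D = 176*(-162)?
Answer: 3/67168 ≈ 4.4664e-5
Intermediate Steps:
D = -28512
E(s) = s/6
J(P) = 1
r = 85549/3 (r = (⅙)*26 - 1*(-28512) = 13/3 + 28512 = 85549/3 ≈ 28516.)
1/((-6128 + J(17)) + r) = 1/((-6128 + 1) + 85549/3) = 1/(-6127 + 85549/3) = 1/(67168/3) = 3/67168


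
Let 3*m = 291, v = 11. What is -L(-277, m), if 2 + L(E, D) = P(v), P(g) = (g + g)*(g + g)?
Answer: -482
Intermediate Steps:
m = 97 (m = (1/3)*291 = 97)
P(g) = 4*g**2 (P(g) = (2*g)*(2*g) = 4*g**2)
L(E, D) = 482 (L(E, D) = -2 + 4*11**2 = -2 + 4*121 = -2 + 484 = 482)
-L(-277, m) = -1*482 = -482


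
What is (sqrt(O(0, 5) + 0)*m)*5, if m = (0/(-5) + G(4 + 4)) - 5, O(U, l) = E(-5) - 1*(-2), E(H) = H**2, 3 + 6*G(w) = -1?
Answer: -85*sqrt(3) ≈ -147.22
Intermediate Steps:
G(w) = -2/3 (G(w) = -1/2 + (1/6)*(-1) = -1/2 - 1/6 = -2/3)
O(U, l) = 27 (O(U, l) = (-5)**2 - 1*(-2) = 25 + 2 = 27)
m = -17/3 (m = (0/(-5) - 2/3) - 5 = (0*(-1/5) - 2/3) - 5 = (0 - 2/3) - 5 = -2/3 - 5 = -17/3 ≈ -5.6667)
(sqrt(O(0, 5) + 0)*m)*5 = (sqrt(27 + 0)*(-17/3))*5 = (sqrt(27)*(-17/3))*5 = ((3*sqrt(3))*(-17/3))*5 = -17*sqrt(3)*5 = -85*sqrt(3)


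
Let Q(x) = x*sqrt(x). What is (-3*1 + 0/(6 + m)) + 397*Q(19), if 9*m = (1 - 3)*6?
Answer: -3 + 7543*sqrt(19) ≈ 32876.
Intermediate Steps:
m = -4/3 (m = ((1 - 3)*6)/9 = (-2*6)/9 = (1/9)*(-12) = -4/3 ≈ -1.3333)
Q(x) = x**(3/2)
(-3*1 + 0/(6 + m)) + 397*Q(19) = (-3*1 + 0/(6 - 4/3)) + 397*19**(3/2) = (-3 + 0/(14/3)) + 397*(19*sqrt(19)) = (-3 + (3/14)*0) + 7543*sqrt(19) = (-3 + 0) + 7543*sqrt(19) = -3 + 7543*sqrt(19)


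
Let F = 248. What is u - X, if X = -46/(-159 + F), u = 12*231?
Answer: 246754/89 ≈ 2772.5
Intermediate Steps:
u = 2772
X = -46/89 (X = -46/(-159 + 248) = -46/89 ≈ -0.51685)
u - X = 2772 - 1*(-46/89) = 2772 + 46/89 = 246754/89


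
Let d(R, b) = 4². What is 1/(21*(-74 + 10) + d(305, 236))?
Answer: -1/1328 ≈ -0.00075301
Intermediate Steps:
d(R, b) = 16
1/(21*(-74 + 10) + d(305, 236)) = 1/(21*(-74 + 10) + 16) = 1/(21*(-64) + 16) = 1/(-1344 + 16) = 1/(-1328) = -1/1328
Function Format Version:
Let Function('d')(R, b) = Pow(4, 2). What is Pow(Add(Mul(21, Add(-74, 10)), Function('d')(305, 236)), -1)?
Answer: Rational(-1, 1328) ≈ -0.00075301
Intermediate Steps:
Function('d')(R, b) = 16
Pow(Add(Mul(21, Add(-74, 10)), Function('d')(305, 236)), -1) = Pow(Add(Mul(21, Add(-74, 10)), 16), -1) = Pow(Add(Mul(21, -64), 16), -1) = Pow(Add(-1344, 16), -1) = Pow(-1328, -1) = Rational(-1, 1328)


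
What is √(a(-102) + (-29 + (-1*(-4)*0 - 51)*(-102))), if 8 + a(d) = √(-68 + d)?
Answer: √(5165 + I*√170) ≈ 71.868 + 0.0907*I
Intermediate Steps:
a(d) = -8 + √(-68 + d)
√(a(-102) + (-29 + (-1*(-4)*0 - 51)*(-102))) = √((-8 + √(-68 - 102)) + (-29 + (-1*(-4)*0 - 51)*(-102))) = √((-8 + √(-170)) + (-29 + (4*0 - 51)*(-102))) = √((-8 + I*√170) + (-29 + (0 - 51)*(-102))) = √((-8 + I*√170) + (-29 - 51*(-102))) = √((-8 + I*√170) + (-29 + 5202)) = √((-8 + I*√170) + 5173) = √(5165 + I*√170)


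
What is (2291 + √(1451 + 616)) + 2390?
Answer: 4681 + √2067 ≈ 4726.5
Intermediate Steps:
(2291 + √(1451 + 616)) + 2390 = (2291 + √2067) + 2390 = 4681 + √2067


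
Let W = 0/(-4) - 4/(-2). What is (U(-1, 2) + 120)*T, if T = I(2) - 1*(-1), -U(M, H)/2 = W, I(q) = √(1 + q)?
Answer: 116 + 116*√3 ≈ 316.92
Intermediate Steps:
W = 2 (W = 0*(-¼) - 4*(-½) = 0 + 2 = 2)
U(M, H) = -4 (U(M, H) = -2*2 = -4)
T = 1 + √3 (T = √(1 + 2) - 1*(-1) = √3 + 1 = 1 + √3 ≈ 2.7321)
(U(-1, 2) + 120)*T = (-4 + 120)*(1 + √3) = 116*(1 + √3) = 116 + 116*√3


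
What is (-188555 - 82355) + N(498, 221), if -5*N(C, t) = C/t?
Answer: -299356048/1105 ≈ -2.7091e+5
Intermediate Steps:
N(C, t) = -C/(5*t)
(-188555 - 82355) + N(498, 221) = (-188555 - 82355) - ⅕*498/221 = -270910 - ⅕*498*1/221 = -270910 - 498/1105 = -299356048/1105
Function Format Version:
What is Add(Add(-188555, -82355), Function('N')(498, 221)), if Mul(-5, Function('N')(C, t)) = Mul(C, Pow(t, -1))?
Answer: Rational(-299356048, 1105) ≈ -2.7091e+5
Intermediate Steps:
Function('N')(C, t) = Mul(Rational(-1, 5), C, Pow(t, -1)) (Function('N')(C, t) = Mul(Rational(-1, 5), Mul(C, Pow(t, -1))) = Mul(Rational(-1, 5), C, Pow(t, -1)))
Add(Add(-188555, -82355), Function('N')(498, 221)) = Add(Add(-188555, -82355), Mul(Rational(-1, 5), 498, Pow(221, -1))) = Add(-270910, Mul(Rational(-1, 5), 498, Rational(1, 221))) = Add(-270910, Rational(-498, 1105)) = Rational(-299356048, 1105)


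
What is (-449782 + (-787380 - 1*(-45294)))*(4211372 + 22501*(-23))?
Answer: -4402580419932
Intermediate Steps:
(-449782 + (-787380 - 1*(-45294)))*(4211372 + 22501*(-23)) = (-449782 + (-787380 + 45294))*(4211372 - 517523) = (-449782 - 742086)*3693849 = -1191868*3693849 = -4402580419932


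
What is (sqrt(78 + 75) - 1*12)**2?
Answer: 297 - 72*sqrt(17) ≈ 0.13639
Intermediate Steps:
(sqrt(78 + 75) - 1*12)**2 = (sqrt(153) - 12)**2 = (3*sqrt(17) - 12)**2 = (-12 + 3*sqrt(17))**2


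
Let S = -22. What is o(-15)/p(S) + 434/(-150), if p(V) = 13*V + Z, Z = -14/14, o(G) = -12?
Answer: -61379/21525 ≈ -2.8515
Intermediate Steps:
Z = -1 (Z = -14*1/14 = -1)
p(V) = -1 + 13*V (p(V) = 13*V - 1 = -1 + 13*V)
o(-15)/p(S) + 434/(-150) = -12/(-1 + 13*(-22)) + 434/(-150) = -12/(-1 - 286) + 434*(-1/150) = -12/(-287) - 217/75 = -12*(-1/287) - 217/75 = 12/287 - 217/75 = -61379/21525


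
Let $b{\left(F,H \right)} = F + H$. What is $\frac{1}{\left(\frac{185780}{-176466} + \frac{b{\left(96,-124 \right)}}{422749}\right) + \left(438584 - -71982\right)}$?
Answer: $\frac{37300412517}{19044283145529488} \approx 1.9586 \cdot 10^{-6}$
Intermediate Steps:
$\frac{1}{\left(\frac{185780}{-176466} + \frac{b{\left(96,-124 \right)}}{422749}\right) + \left(438584 - -71982\right)} = \frac{1}{\left(\frac{185780}{-176466} + \frac{96 - 124}{422749}\right) + \left(438584 - -71982\right)} = \frac{1}{\left(185780 \left(- \frac{1}{176466}\right) - \frac{28}{422749}\right) + \left(438584 + 71982\right)} = \frac{1}{\left(- \frac{92890}{88233} - \frac{28}{422749}\right) + 510566} = \frac{1}{- \frac{39271625134}{37300412517} + 510566} = \frac{1}{\frac{19044283145529488}{37300412517}} = \frac{37300412517}{19044283145529488}$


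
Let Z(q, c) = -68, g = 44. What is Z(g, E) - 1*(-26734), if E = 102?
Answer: 26666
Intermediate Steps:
Z(g, E) - 1*(-26734) = -68 - 1*(-26734) = -68 + 26734 = 26666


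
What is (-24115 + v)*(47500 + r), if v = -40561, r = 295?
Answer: -3091189420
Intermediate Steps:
(-24115 + v)*(47500 + r) = (-24115 - 40561)*(47500 + 295) = -64676*47795 = -3091189420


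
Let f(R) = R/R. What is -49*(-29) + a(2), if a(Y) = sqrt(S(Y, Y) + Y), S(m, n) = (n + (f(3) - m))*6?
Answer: 1421 + 2*sqrt(2) ≈ 1423.8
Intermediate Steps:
f(R) = 1
S(m, n) = 6 - 6*m + 6*n (S(m, n) = (n + (1 - m))*6 = (1 + n - m)*6 = 6 - 6*m + 6*n)
a(Y) = sqrt(6 + Y) (a(Y) = sqrt((6 - 6*Y + 6*Y) + Y) = sqrt(6 + Y))
-49*(-29) + a(2) = -49*(-29) + sqrt(6 + 2) = 1421 + sqrt(8) = 1421 + 2*sqrt(2)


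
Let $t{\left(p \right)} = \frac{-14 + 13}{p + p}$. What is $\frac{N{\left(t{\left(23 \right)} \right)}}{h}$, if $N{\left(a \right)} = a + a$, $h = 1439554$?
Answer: $- \frac{1}{33109742} \approx -3.0203 \cdot 10^{-8}$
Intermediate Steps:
$t{\left(p \right)} = - \frac{1}{2 p}$
$N{\left(a \right)} = 2 a$
$\frac{N{\left(t{\left(23 \right)} \right)}}{h} = \frac{2 \left(- \frac{1}{2 \cdot 23}\right)}{1439554} = 2 \left(\left(- \frac{1}{2}\right) \frac{1}{23}\right) \frac{1}{1439554} = 2 \left(- \frac{1}{46}\right) \frac{1}{1439554} = \left(- \frac{1}{23}\right) \frac{1}{1439554} = - \frac{1}{33109742}$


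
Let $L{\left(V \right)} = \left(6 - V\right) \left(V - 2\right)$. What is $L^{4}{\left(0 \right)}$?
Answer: $20736$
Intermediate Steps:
$L{\left(V \right)} = \left(-2 + V\right) \left(6 - V\right)$ ($L{\left(V \right)} = \left(6 - V\right) \left(-2 + V\right) = \left(-2 + V\right) \left(6 - V\right)$)
$L^{4}{\left(0 \right)} = \left(-12 - 0^{2} + 8 \cdot 0\right)^{4} = \left(-12 - 0 + 0\right)^{4} = \left(-12 + 0 + 0\right)^{4} = \left(-12\right)^{4} = 20736$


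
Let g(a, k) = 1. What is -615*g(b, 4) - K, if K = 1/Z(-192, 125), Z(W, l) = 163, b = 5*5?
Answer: -100246/163 ≈ -615.01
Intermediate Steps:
b = 25
K = 1/163 ≈ 0.0061350
-615*g(b, 4) - K = -615*1 - 1*1/163 = -615 - 1/163 = -100246/163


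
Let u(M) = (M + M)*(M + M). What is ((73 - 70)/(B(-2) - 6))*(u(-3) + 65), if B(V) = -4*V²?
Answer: -303/22 ≈ -13.773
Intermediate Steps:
u(M) = 4*M² (u(M) = (2*M)*(2*M) = 4*M²)
((73 - 70)/(B(-2) - 6))*(u(-3) + 65) = ((73 - 70)/(-4*(-2)² - 6))*(4*(-3)² + 65) = (3/(-4*4 - 6))*(4*9 + 65) = (3/(-16 - 6))*(36 + 65) = (3/(-22))*101 = (3*(-1/22))*101 = -3/22*101 = -303/22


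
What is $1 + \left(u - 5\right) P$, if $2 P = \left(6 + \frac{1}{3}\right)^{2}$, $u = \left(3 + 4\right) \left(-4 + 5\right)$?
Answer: $\frac{370}{9} \approx 41.111$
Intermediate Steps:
$u = 7$ ($u = 7 \cdot 1 = 7$)
$P = \frac{361}{18}$ ($P = \frac{\left(6 + \frac{1}{3}\right)^{2}}{2} = \frac{\left(\frac{19}{3}\right)^{2}}{2} = \frac{1}{2} \cdot \frac{361}{9} = \frac{361}{18} \approx 20.056$)
$1 + \left(u - 5\right) P = 1 + \left(7 - 5\right) \frac{361}{18} = 1 + 2 \cdot \frac{361}{18} = 1 + \frac{361}{9} = \frac{370}{9}$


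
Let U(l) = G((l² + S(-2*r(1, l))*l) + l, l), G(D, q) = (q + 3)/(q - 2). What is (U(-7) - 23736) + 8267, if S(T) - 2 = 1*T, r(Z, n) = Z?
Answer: -139217/9 ≈ -15469.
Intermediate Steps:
S(T) = 2 + T (S(T) = 2 + 1*T = 2 + T)
G(D, q) = (3 + q)/(-2 + q)
U(l) = (3 + l)/(-2 + l)
(U(-7) - 23736) + 8267 = ((3 - 7)/(-2 - 7) - 23736) + 8267 = (-4/(-9) - 23736) + 8267 = (-⅑*(-4) - 23736) + 8267 = (4/9 - 23736) + 8267 = -213620/9 + 8267 = -139217/9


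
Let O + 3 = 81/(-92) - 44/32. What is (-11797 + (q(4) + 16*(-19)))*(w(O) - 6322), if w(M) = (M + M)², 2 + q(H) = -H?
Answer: 636517280133/8464 ≈ 7.5203e+7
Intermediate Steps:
q(H) = -2 - H
O = -967/184 (O = -3 + (81/(-92) - 44/32) = -3 + (81*(-1/92) - 44*1/32) = -3 + (-81/92 - 11/8) = -3 - 415/184 = -967/184 ≈ -5.2554)
w(M) = 4*M² (w(M) = (2*M)² = 4*M²)
(-11797 + (q(4) + 16*(-19)))*(w(O) - 6322) = (-11797 + ((-2 - 1*4) + 16*(-19)))*(4*(-967/184)² - 6322) = (-11797 + ((-2 - 4) - 304))*(4*(935089/33856) - 6322) = (-11797 + (-6 - 304))*(935089/8464 - 6322) = (-11797 - 310)*(-52574319/8464) = -12107*(-52574319/8464) = 636517280133/8464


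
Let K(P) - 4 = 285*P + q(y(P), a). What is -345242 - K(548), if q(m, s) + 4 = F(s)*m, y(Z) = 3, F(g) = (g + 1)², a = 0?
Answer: -501425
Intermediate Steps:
F(g) = (1 + g)²
q(m, s) = -4 + m*(1 + s)² (q(m, s) = -4 + (1 + s)²*m = -4 + m*(1 + s)²)
K(P) = 3 + 285*P (K(P) = 4 + (285*P + (-4 + 3*(1 + 0)²)) = 4 + (285*P + (-4 + 3*1²)) = 4 + (285*P + (-4 + 3*1)) = 4 + (285*P + (-4 + 3)) = 4 + (285*P - 1) = 4 + (-1 + 285*P) = 3 + 285*P)
-345242 - K(548) = -345242 - (3 + 285*548) = -345242 - (3 + 156180) = -345242 - 1*156183 = -345242 - 156183 = -501425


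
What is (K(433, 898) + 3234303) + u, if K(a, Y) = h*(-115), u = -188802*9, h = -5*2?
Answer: 1536235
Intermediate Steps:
h = -10
u = -1699218
K(a, Y) = 1150 (K(a, Y) = -10*(-115) = 1150)
(K(433, 898) + 3234303) + u = (1150 + 3234303) - 1699218 = 3235453 - 1699218 = 1536235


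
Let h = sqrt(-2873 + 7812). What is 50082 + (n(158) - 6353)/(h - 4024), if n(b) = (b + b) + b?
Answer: 810732893330/16187637 + 5879*sqrt(4939)/16187637 ≈ 50084.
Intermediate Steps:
n(b) = 3*b (n(b) = 2*b + b = 3*b)
h = sqrt(4939) ≈ 70.278
50082 + (n(158) - 6353)/(h - 4024) = 50082 + (3*158 - 6353)/(sqrt(4939) - 4024) = 50082 + (474 - 6353)/(-4024 + sqrt(4939)) = 50082 - 5879/(-4024 + sqrt(4939))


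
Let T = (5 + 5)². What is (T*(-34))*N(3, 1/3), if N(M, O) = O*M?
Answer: -3400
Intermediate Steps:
N(M, O) = M*O
T = 100 (T = 10² = 100)
(T*(-34))*N(3, 1/3) = (100*(-34))*(3/3) = -10200/3 = -3400*1 = -3400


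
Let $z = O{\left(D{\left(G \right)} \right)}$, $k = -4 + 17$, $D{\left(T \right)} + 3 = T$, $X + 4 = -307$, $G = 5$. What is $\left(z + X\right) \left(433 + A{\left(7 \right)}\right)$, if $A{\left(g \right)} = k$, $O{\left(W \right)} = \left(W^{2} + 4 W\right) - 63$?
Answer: $-161452$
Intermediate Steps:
$X = -311$ ($X = -4 - 307 = -311$)
$D{\left(T \right)} = -3 + T$
$O{\left(W \right)} = -63 + W^{2} + 4 W$
$k = 13$
$z = -51$ ($z = -63 + \left(-3 + 5\right)^{2} + 4 \left(-3 + 5\right) = -63 + 2^{2} + 4 \cdot 2 = -63 + 4 + 8 = -51$)
$A{\left(g \right)} = 13$
$\left(z + X\right) \left(433 + A{\left(7 \right)}\right) = \left(-51 - 311\right) \left(433 + 13\right) = \left(-362\right) 446 = -161452$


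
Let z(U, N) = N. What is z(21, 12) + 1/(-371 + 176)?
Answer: 2339/195 ≈ 11.995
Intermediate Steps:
z(21, 12) + 1/(-371 + 176) = 12 + 1/(-371 + 176) = 12 + 1/(-195) = 12 - 1/195 = 2339/195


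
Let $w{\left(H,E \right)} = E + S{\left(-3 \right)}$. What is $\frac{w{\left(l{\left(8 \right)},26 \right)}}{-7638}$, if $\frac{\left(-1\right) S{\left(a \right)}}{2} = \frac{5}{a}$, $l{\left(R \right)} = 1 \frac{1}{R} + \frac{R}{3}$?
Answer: $- \frac{44}{11457} \approx -0.0038404$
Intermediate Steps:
$l{\left(R \right)} = \frac{1}{R} + \frac{R}{3}$ ($l{\left(R \right)} = \frac{1}{R} + R \frac{1}{3} = \frac{1}{R} + \frac{R}{3}$)
$S{\left(a \right)} = - \frac{10}{a}$ ($S{\left(a \right)} = - 2 \frac{5}{a} = - \frac{10}{a}$)
$w{\left(H,E \right)} = \frac{10}{3} + E$ ($w{\left(H,E \right)} = E - \frac{10}{-3} = E - - \frac{10}{3} = E + \frac{10}{3} = \frac{10}{3} + E$)
$\frac{w{\left(l{\left(8 \right)},26 \right)}}{-7638} = \frac{\frac{10}{3} + 26}{-7638} = \frac{88}{3} \left(- \frac{1}{7638}\right) = - \frac{44}{11457}$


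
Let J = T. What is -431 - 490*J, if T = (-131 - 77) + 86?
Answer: 59349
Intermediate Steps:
T = -122 (T = -208 + 86 = -122)
J = -122
-431 - 490*J = -431 - 490*(-122) = -431 + 59780 = 59349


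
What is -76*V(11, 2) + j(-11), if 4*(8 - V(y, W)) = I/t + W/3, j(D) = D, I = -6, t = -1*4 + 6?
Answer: -1990/3 ≈ -663.33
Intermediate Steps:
t = 2 (t = -4 + 6 = 2)
V(y, W) = 35/4 - W/12 (V(y, W) = 8 - (-6/2 + W/3)/4 = 8 - (-6*½ + W*(⅓))/4 = 8 - (-3 + W/3)/4 = 8 + (¾ - W/12) = 35/4 - W/12)
-76*V(11, 2) + j(-11) = -76*(35/4 - 1/12*2) - 11 = -76*(35/4 - ⅙) - 11 = -76*103/12 - 11 = -1957/3 - 11 = -1990/3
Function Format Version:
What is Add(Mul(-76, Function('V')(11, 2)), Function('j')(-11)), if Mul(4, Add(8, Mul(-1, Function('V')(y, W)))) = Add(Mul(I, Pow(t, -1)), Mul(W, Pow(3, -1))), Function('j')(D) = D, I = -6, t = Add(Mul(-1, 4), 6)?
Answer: Rational(-1990, 3) ≈ -663.33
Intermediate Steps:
t = 2 (t = Add(-4, 6) = 2)
Function('V')(y, W) = Add(Rational(35, 4), Mul(Rational(-1, 12), W)) (Function('V')(y, W) = Add(8, Mul(Rational(-1, 4), Add(Mul(-6, Pow(2, -1)), Mul(W, Pow(3, -1))))) = Add(8, Mul(Rational(-1, 4), Add(Mul(-6, Rational(1, 2)), Mul(W, Rational(1, 3))))) = Add(8, Mul(Rational(-1, 4), Add(-3, Mul(Rational(1, 3), W)))) = Add(8, Add(Rational(3, 4), Mul(Rational(-1, 12), W))) = Add(Rational(35, 4), Mul(Rational(-1, 12), W)))
Add(Mul(-76, Function('V')(11, 2)), Function('j')(-11)) = Add(Mul(-76, Add(Rational(35, 4), Mul(Rational(-1, 12), 2))), -11) = Add(Mul(-76, Add(Rational(35, 4), Rational(-1, 6))), -11) = Add(Mul(-76, Rational(103, 12)), -11) = Add(Rational(-1957, 3), -11) = Rational(-1990, 3)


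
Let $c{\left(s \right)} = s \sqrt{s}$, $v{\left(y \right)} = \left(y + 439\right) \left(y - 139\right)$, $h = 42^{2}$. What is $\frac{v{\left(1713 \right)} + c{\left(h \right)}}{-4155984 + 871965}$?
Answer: $- \frac{3461336}{3284019} \approx -1.054$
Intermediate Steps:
$h = 1764$
$v{\left(y \right)} = \left(-139 + y\right) \left(439 + y\right)$ ($v{\left(y \right)} = \left(439 + y\right) \left(-139 + y\right) = \left(-139 + y\right) \left(439 + y\right)$)
$c{\left(s \right)} = s^{\frac{3}{2}}$
$\frac{v{\left(1713 \right)} + c{\left(h \right)}}{-4155984 + 871965} = \frac{\left(-61021 + 1713^{2} + 300 \cdot 1713\right) + 1764^{\frac{3}{2}}}{-4155984 + 871965} = \frac{\left(-61021 + 2934369 + 513900\right) + 74088}{-3284019} = \left(3387248 + 74088\right) \left(- \frac{1}{3284019}\right) = 3461336 \left(- \frac{1}{3284019}\right) = - \frac{3461336}{3284019}$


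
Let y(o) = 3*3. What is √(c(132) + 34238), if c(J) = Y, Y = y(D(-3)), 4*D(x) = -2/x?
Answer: √34247 ≈ 185.06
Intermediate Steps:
D(x) = -1/(2*x) (D(x) = (-2/x)/4 = -1/(2*x))
y(o) = 9
Y = 9
c(J) = 9
√(c(132) + 34238) = √(9 + 34238) = √34247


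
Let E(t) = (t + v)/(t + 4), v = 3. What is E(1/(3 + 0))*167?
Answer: 1670/13 ≈ 128.46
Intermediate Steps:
E(t) = (3 + t)/(4 + t) (E(t) = (t + 3)/(t + 4) = (3 + t)/(4 + t))
E(1/(3 + 0))*167 = ((3 + 1/(3 + 0))/(4 + 1/(3 + 0)))*167 = ((3 + 1/3)/(4 + 1/3))*167 = ((3 + ⅓)/(4 + ⅓))*167 = ((10/3)/(13/3))*167 = ((3/13)*(10/3))*167 = (10/13)*167 = 1670/13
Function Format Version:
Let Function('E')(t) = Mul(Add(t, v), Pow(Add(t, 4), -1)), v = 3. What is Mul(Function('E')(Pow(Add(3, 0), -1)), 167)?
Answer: Rational(1670, 13) ≈ 128.46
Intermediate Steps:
Function('E')(t) = Mul(Pow(Add(4, t), -1), Add(3, t)) (Function('E')(t) = Mul(Add(t, 3), Pow(Add(t, 4), -1)) = Mul(Add(3, t), Pow(Add(4, t), -1)) = Mul(Pow(Add(4, t), -1), Add(3, t)))
Mul(Function('E')(Pow(Add(3, 0), -1)), 167) = Mul(Mul(Pow(Add(4, Pow(Add(3, 0), -1)), -1), Add(3, Pow(Add(3, 0), -1))), 167) = Mul(Mul(Pow(Add(4, Pow(3, -1)), -1), Add(3, Pow(3, -1))), 167) = Mul(Mul(Pow(Add(4, Rational(1, 3)), -1), Add(3, Rational(1, 3))), 167) = Mul(Mul(Pow(Rational(13, 3), -1), Rational(10, 3)), 167) = Mul(Mul(Rational(3, 13), Rational(10, 3)), 167) = Mul(Rational(10, 13), 167) = Rational(1670, 13)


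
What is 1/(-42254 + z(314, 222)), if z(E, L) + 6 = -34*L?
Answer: -1/49808 ≈ -2.0077e-5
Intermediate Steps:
z(E, L) = -6 - 34*L
1/(-42254 + z(314, 222)) = 1/(-42254 + (-6 - 34*222)) = 1/(-42254 + (-6 - 7548)) = 1/(-42254 - 7554) = 1/(-49808) = -1/49808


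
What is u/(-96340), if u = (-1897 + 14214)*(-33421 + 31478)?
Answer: 23931931/96340 ≈ 248.41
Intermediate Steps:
u = -23931931 (u = 12317*(-1943) = -23931931)
u/(-96340) = -23931931/(-96340) = -23931931*(-1/96340) = 23931931/96340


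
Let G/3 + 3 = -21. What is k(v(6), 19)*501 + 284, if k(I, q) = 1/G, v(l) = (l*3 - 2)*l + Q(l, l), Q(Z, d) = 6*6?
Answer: 6649/24 ≈ 277.04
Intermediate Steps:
G = -72 (G = -9 + 3*(-21) = -9 - 63 = -72)
Q(Z, d) = 36
v(l) = 36 + l*(-2 + 3*l) (v(l) = (l*3 - 2)*l + 36 = (3*l - 2)*l + 36 = (-2 + 3*l)*l + 36 = l*(-2 + 3*l) + 36 = 36 + l*(-2 + 3*l))
k(I, q) = -1/72 (k(I, q) = 1/(-72) = -1/72)
k(v(6), 19)*501 + 284 = -1/72*501 + 284 = -167/24 + 284 = 6649/24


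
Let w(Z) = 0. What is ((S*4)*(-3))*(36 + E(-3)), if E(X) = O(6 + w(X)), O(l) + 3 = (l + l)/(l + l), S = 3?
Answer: -1224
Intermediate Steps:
O(l) = -2 (O(l) = -3 + (l + l)/(l + l) = -3 + (2*l)/((2*l)) = -3 + (2*l)*(1/(2*l)) = -3 + 1 = -2)
E(X) = -2
((S*4)*(-3))*(36 + E(-3)) = ((3*4)*(-3))*(36 - 2) = (12*(-3))*34 = -36*34 = -1224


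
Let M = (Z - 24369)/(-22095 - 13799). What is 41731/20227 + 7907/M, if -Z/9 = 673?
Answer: 2870986306586/307713351 ≈ 9330.1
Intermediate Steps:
Z = -6057 (Z = -9*673 = -6057)
M = 15213/17947 (M = (-6057 - 24369)/(-22095 - 13799) = -30426/(-35894) = -30426*(-1/35894) = 15213/17947 ≈ 0.84766)
41731/20227 + 7907/M = 41731/20227 + 7907/(15213/17947) = 41731*(1/20227) + 7907*(17947/15213) = 41731/20227 + 141906929/15213 = 2870986306586/307713351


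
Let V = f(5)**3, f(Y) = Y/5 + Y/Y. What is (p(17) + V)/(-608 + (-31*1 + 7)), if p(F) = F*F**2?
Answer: -4921/632 ≈ -7.7864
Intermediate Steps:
f(Y) = 1 + Y/5 (f(Y) = Y*(1/5) + 1 = Y/5 + 1 = 1 + Y/5)
p(F) = F**3
V = 8 (V = (1 + (1/5)*5)**3 = (1 + 1)**3 = 2**3 = 8)
(p(17) + V)/(-608 + (-31*1 + 7)) = (17**3 + 8)/(-608 + (-31*1 + 7)) = (4913 + 8)/(-608 + (-31 + 7)) = 4921/(-608 - 24) = 4921/(-632) = 4921*(-1/632) = -4921/632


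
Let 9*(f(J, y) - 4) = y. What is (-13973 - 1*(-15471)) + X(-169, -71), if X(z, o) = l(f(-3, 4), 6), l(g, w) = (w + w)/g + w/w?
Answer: 15017/10 ≈ 1501.7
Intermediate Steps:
f(J, y) = 4 + y/9
l(g, w) = 1 + 2*w/g (l(g, w) = (2*w)/g + 1 = 2*w/g + 1 = 1 + 2*w/g)
X(z, o) = 37/10 (X(z, o) = ((4 + (⅑)*4) + 2*6)/(4 + (⅑)*4) = ((4 + 4/9) + 12)/(4 + 4/9) = (40/9 + 12)/(40/9) = (9/40)*(148/9) = 37/10)
(-13973 - 1*(-15471)) + X(-169, -71) = (-13973 - 1*(-15471)) + 37/10 = (-13973 + 15471) + 37/10 = 1498 + 37/10 = 15017/10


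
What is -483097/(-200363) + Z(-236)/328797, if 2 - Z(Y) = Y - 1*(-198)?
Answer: 158848858829/65878753311 ≈ 2.4112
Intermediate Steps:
Z(Y) = -196 - Y (Z(Y) = 2 - (Y - 1*(-198)) = 2 - (Y + 198) = 2 - (198 + Y) = 2 + (-198 - Y) = -196 - Y)
-483097/(-200363) + Z(-236)/328797 = -483097/(-200363) + (-196 - 1*(-236))/328797 = -483097*(-1/200363) + (-196 + 236)*(1/328797) = 483097/200363 + 40*(1/328797) = 483097/200363 + 40/328797 = 158848858829/65878753311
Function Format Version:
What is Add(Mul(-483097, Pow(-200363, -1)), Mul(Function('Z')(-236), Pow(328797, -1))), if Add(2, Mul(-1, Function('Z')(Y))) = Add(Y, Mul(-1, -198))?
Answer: Rational(158848858829, 65878753311) ≈ 2.4112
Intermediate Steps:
Function('Z')(Y) = Add(-196, Mul(-1, Y)) (Function('Z')(Y) = Add(2, Mul(-1, Add(Y, Mul(-1, -198)))) = Add(2, Mul(-1, Add(Y, 198))) = Add(2, Mul(-1, Add(198, Y))) = Add(2, Add(-198, Mul(-1, Y))) = Add(-196, Mul(-1, Y)))
Add(Mul(-483097, Pow(-200363, -1)), Mul(Function('Z')(-236), Pow(328797, -1))) = Add(Mul(-483097, Pow(-200363, -1)), Mul(Add(-196, Mul(-1, -236)), Pow(328797, -1))) = Add(Mul(-483097, Rational(-1, 200363)), Mul(Add(-196, 236), Rational(1, 328797))) = Add(Rational(483097, 200363), Mul(40, Rational(1, 328797))) = Add(Rational(483097, 200363), Rational(40, 328797)) = Rational(158848858829, 65878753311)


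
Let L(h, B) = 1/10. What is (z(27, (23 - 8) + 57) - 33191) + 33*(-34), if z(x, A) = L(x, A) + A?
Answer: -342409/10 ≈ -34241.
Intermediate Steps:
L(h, B) = 1/10
z(x, A) = 1/10 + A
(z(27, (23 - 8) + 57) - 33191) + 33*(-34) = ((1/10 + ((23 - 8) + 57)) - 33191) + 33*(-34) = ((1/10 + (15 + 57)) - 33191) - 1122 = ((1/10 + 72) - 33191) - 1122 = (721/10 - 33191) - 1122 = -331189/10 - 1122 = -342409/10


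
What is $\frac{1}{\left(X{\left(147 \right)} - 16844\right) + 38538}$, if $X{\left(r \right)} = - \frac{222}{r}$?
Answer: $\frac{49}{1062932} \approx 4.6099 \cdot 10^{-5}$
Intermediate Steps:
$\frac{1}{\left(X{\left(147 \right)} - 16844\right) + 38538} = \frac{1}{\left(- \frac{222}{147} - 16844\right) + 38538} = \frac{1}{\left(\left(-222\right) \frac{1}{147} - 16844\right) + 38538} = \frac{1}{\left(- \frac{74}{49} - 16844\right) + 38538} = \frac{1}{- \frac{825430}{49} + 38538} = \frac{1}{\frac{1062932}{49}} = \frac{49}{1062932}$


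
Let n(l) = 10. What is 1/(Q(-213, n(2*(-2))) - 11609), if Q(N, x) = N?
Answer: -1/11822 ≈ -8.4588e-5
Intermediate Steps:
1/(Q(-213, n(2*(-2))) - 11609) = 1/(-213 - 11609) = 1/(-11822) = -1/11822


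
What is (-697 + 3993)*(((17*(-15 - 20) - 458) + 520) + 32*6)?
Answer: -1123936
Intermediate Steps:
(-697 + 3993)*(((17*(-15 - 20) - 458) + 520) + 32*6) = 3296*(((17*(-35) - 458) + 520) + 192) = 3296*(((-595 - 458) + 520) + 192) = 3296*((-1053 + 520) + 192) = 3296*(-533 + 192) = 3296*(-341) = -1123936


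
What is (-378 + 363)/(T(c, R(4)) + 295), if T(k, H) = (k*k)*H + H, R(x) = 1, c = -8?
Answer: -1/24 ≈ -0.041667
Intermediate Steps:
T(k, H) = H + H*k² (T(k, H) = k²*H + H = H*k² + H = H + H*k²)
(-378 + 363)/(T(c, R(4)) + 295) = (-378 + 363)/(1*(1 + (-8)²) + 295) = -15/(1*(1 + 64) + 295) = -15/(1*65 + 295) = -15/(65 + 295) = -15/360 = -15*1/360 = -1/24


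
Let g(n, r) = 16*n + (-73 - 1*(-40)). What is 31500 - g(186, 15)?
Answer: 28557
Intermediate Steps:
g(n, r) = -33 + 16*n (g(n, r) = 16*n + (-73 + 40) = 16*n - 33 = -33 + 16*n)
31500 - g(186, 15) = 31500 - (-33 + 16*186) = 31500 - (-33 + 2976) = 31500 - 1*2943 = 31500 - 2943 = 28557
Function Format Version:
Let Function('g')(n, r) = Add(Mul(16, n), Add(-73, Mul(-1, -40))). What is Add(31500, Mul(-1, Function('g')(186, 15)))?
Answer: 28557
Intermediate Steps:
Function('g')(n, r) = Add(-33, Mul(16, n)) (Function('g')(n, r) = Add(Mul(16, n), Add(-73, 40)) = Add(Mul(16, n), -33) = Add(-33, Mul(16, n)))
Add(31500, Mul(-1, Function('g')(186, 15))) = Add(31500, Mul(-1, Add(-33, Mul(16, 186)))) = Add(31500, Mul(-1, Add(-33, 2976))) = Add(31500, Mul(-1, 2943)) = Add(31500, -2943) = 28557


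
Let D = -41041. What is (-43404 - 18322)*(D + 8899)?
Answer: 1983997092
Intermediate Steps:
(-43404 - 18322)*(D + 8899) = (-43404 - 18322)*(-41041 + 8899) = -61726*(-32142) = 1983997092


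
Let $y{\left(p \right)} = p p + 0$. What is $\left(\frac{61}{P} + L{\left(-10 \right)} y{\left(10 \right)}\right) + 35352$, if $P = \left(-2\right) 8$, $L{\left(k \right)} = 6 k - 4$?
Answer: $\frac{463171}{16} \approx 28948.0$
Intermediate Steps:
$L{\left(k \right)} = -4 + 6 k$
$P = -16$
$y{\left(p \right)} = p^{2}$ ($y{\left(p \right)} = p^{2} + 0 = p^{2}$)
$\left(\frac{61}{P} + L{\left(-10 \right)} y{\left(10 \right)}\right) + 35352 = \left(\frac{61}{-16} + \left(-4 + 6 \left(-10\right)\right) 10^{2}\right) + 35352 = \left(61 \left(- \frac{1}{16}\right) + \left(-4 - 60\right) 100\right) + 35352 = \left(- \frac{61}{16} - 6400\right) + 35352 = - \frac{102461}{16} + 35352 = \frac{463171}{16}$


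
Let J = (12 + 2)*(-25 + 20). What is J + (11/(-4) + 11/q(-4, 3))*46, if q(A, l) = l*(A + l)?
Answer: -2191/6 ≈ -365.17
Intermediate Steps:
J = -70 (J = 14*(-5) = -70)
J + (11/(-4) + 11/q(-4, 3))*46 = -70 + (11/(-4) + 11/((3*(-4 + 3))))*46 = -70 + (11*(-¼) + 11/((3*(-1))))*46 = -70 + (-11/4 + 11/(-3))*46 = -70 + (-11/4 + 11*(-⅓))*46 = -70 + (-11/4 - 11/3)*46 = -70 - 77/12*46 = -70 - 1771/6 = -2191/6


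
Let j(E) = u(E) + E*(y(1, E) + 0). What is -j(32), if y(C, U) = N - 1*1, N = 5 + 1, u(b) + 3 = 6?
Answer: -163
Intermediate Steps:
u(b) = 3 (u(b) = -3 + 6 = 3)
N = 6
y(C, U) = 5 (y(C, U) = 6 - 1*1 = 6 - 1 = 5)
j(E) = 3 + 5*E (j(E) = 3 + E*(5 + 0) = 3 + E*5 = 3 + 5*E)
-j(32) = -(3 + 5*32) = -(3 + 160) = -1*163 = -163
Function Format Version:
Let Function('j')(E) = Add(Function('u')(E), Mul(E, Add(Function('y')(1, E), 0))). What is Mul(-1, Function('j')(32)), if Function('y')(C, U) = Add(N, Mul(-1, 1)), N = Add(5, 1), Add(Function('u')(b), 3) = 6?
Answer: -163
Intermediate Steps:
Function('u')(b) = 3 (Function('u')(b) = Add(-3, 6) = 3)
N = 6
Function('y')(C, U) = 5 (Function('y')(C, U) = Add(6, Mul(-1, 1)) = Add(6, -1) = 5)
Function('j')(E) = Add(3, Mul(5, E)) (Function('j')(E) = Add(3, Mul(E, Add(5, 0))) = Add(3, Mul(E, 5)) = Add(3, Mul(5, E)))
Mul(-1, Function('j')(32)) = Mul(-1, Add(3, Mul(5, 32))) = Mul(-1, Add(3, 160)) = Mul(-1, 163) = -163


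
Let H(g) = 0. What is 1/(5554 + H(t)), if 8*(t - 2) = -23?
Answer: 1/5554 ≈ 0.00018005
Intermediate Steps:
t = -7/8 (t = 2 + (⅛)*(-23) = 2 - 23/8 = -7/8 ≈ -0.87500)
1/(5554 + H(t)) = 1/(5554 + 0) = 1/5554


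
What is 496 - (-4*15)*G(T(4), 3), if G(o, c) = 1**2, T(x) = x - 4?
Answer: 556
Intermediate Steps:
T(x) = -4 + x
G(o, c) = 1
496 - (-4*15)*G(T(4), 3) = 496 - (-4*15) = 496 - (-60) = 496 - 1*(-60) = 496 + 60 = 556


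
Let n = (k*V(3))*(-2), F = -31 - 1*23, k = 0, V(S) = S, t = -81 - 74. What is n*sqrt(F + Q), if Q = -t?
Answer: 0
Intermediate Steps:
t = -155
F = -54 (F = -31 - 23 = -54)
Q = 155 (Q = -1*(-155) = 155)
n = 0 (n = (0*3)*(-2) = 0*(-2) = 0)
n*sqrt(F + Q) = 0*sqrt(-54 + 155) = 0*sqrt(101) = 0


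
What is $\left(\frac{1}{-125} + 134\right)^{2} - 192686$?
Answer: $- \frac{2730189749}{15625} \approx -1.7473 \cdot 10^{5}$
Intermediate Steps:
$\left(\frac{1}{-125} + 134\right)^{2} - 192686 = \left(- \frac{1}{125} + 134\right)^{2} - 192686 = \left(\frac{16749}{125}\right)^{2} - 192686 = \frac{280529001}{15625} - 192686 = - \frac{2730189749}{15625}$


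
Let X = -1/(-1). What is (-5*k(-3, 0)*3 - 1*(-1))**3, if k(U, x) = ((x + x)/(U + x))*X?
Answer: 1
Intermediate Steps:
X = 1 (X = -1*(-1) = 1)
k(U, x) = 2*x/(U + x) (k(U, x) = ((x + x)/(U + x))*1 = ((2*x)/(U + x))*1 = (2*x/(U + x))*1 = 2*x/(U + x))
(-5*k(-3, 0)*3 - 1*(-1))**3 = (-10*0/(-3 + 0)*3 - 1*(-1))**3 = (-10*0/(-3)*3 + 1)**3 = (-10*0*(-1)/3*3 + 1)**3 = (-5*0*3 + 1)**3 = (0*3 + 1)**3 = (0 + 1)**3 = 1**3 = 1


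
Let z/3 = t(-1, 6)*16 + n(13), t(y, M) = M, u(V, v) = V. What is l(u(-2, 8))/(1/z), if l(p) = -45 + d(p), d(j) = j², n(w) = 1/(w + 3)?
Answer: -189051/16 ≈ -11816.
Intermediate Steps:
n(w) = 1/(3 + w)
z = 4611/16 (z = 3*(6*16 + 1/(3 + 13)) = 3*(96 + 1/16) = 3*(1537/16) = 4611/16 ≈ 288.19)
l(p) = -45 + p²
l(u(-2, 8))/(1/z) = (-45 + (-2)²)/(1/(4611/16)) = (-45 + 4)/(16/4611) = -41*4611/16 = -189051/16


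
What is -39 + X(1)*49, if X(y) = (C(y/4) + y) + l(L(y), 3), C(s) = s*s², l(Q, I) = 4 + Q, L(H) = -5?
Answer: -2447/64 ≈ -38.234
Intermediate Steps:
C(s) = s³
X(y) = -1 + y + y³/64 (X(y) = ((y/4)³ + y) + (4 - 5) = ((y*(¼))³ + y) - 1 = ((y/4)³ + y) - 1 = (y³/64 + y) - 1 = (y + y³/64) - 1 = -1 + y + y³/64)
-39 + X(1)*49 = -39 + (-1 + 1 + (1/64)*1³)*49 = -39 + (-1 + 1 + (1/64)*1)*49 = -39 + (-1 + 1 + 1/64)*49 = -39 + (1/64)*49 = -39 + 49/64 = -2447/64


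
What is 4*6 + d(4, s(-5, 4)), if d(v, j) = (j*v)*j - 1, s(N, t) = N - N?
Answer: 23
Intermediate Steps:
s(N, t) = 0
d(v, j) = -1 + v*j**2 (d(v, j) = v*j**2 - 1 = -1 + v*j**2)
4*6 + d(4, s(-5, 4)) = 4*6 + (-1 + 4*0**2) = 24 + (-1 + 4*0) = 24 + (-1 + 0) = 24 - 1 = 23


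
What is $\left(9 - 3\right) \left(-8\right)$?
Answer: $-48$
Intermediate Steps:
$\left(9 - 3\right) \left(-8\right) = 6 \left(-8\right) = -48$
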